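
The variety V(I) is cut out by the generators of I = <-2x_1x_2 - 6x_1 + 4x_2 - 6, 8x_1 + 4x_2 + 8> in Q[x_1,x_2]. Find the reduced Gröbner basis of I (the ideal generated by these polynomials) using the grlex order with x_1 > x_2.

This is the nonlinear analogue of row-reducing a linear system.

f_1 = -2x_1x_2 - 6x_1 + 4x_2 - 6, LT = x_1x_2.
f_2 = 8x_1 + 4x_2 + 8, LT = x_1.

S(f_1,f_2): lcm = x_1x_2. S = -1/2x_2^2 + 3x_1 - 3x_2 + 3.
  leading term x_2^2: no divisor's leading term divides it; move -1/2x_2^2 to the remainder.
  leading term x_1: subtract (3/8)·f_2 from 3x_1 - 3x_2 + 3 → -9/2x_2
  leading term x_2: no divisor's leading term divides it; move -9/2x_2 to the remainder.
  remainder -1/2x_2^2 - 9/2x_2 ≠ 0; add g_3 = -1/2x_2^2 - 9/2x_2 to the basis.

S(f_1,g_3): lcm = x_1x_2^2. S = -6x_1x_2 - 2x_2^2 + 3x_2.
  leading term x_1x_2: subtract (3)·f_1 from -6x_1x_2 - 2x_2^2 + 3x_2 → -2x_2^2 + 18x_1 - 9x_2 + 18
  leading term x_2^2: subtract (4)·g_3 from -2x_2^2 + 18x_1 - 9x_2 + 18 → 18x_1 + 9x_2 + 18
  leading term x_1: subtract (9/4)·f_2 from 18x_1 + 9x_2 + 18 → 0
  remainder 0.

S(f_2,g_3): leading monomials are coprime, so the S-polynomial reduces to 0 (Buchberger's first criterion).
Every S-polynomial of the final basis reduces to 0, so we have a Gröbner basis.
Inter-reduce: drop elements whose leading term is divisible by another's, tail-reduce, and make monic.

G = {x_2^2 + 9x_2, x_1 + 1/2x_2 + 1}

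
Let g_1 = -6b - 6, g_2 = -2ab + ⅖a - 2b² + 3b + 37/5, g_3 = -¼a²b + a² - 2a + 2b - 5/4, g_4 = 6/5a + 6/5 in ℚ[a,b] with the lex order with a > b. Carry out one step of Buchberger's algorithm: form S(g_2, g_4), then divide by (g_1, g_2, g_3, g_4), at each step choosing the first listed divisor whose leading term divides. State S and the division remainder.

S(g_2, g_4) = -⅕a + b² - 5/2b - 37/10; remainder on division = 0.

lcm(LM(g_2), LM(g_4)) = ab.
S = (lcm/LT(g_2))·g_2 − (lcm/LT(g_4))·g_4 = -⅕a + b² - 5/2b - 37/10.
Reduce S modulo (g_1, g_2, g_3, g_4) in that order:
  leading term a: subtract (-⅙)·g_4 from -⅕a + b² - 5/2b - 37/10 → b² - 5/2b - 7/2
  leading term b²: subtract (-⅙b)·g_1 from b² - 5/2b - 7/2 → -7/2b - 7/2
  leading term b: subtract (7/12)·g_1 from -7/2b - 7/2 → 0
The remainder is 0, so this S-polynomial contributes no new basis element.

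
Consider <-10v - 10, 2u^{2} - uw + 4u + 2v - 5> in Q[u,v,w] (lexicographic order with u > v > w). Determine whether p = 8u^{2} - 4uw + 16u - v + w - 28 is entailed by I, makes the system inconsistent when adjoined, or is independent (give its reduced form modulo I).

First compute the reduced Gröbner basis of I by Buchberger's algorithm.
f_1 = -10v - 10, LT = v.
f_2 = 2u^{2} - uw + 4u + 2v - 5, LT = u^{2}.

The S-polynomials (S(f_1,f_2)) all reduce to 0 modulo the current basis, so we have a Gröbner basis.
Inter-reduce: drop elements whose leading term is divisible by another's, tail-reduce, and make monic.
Reduced Gröbner basis: {u^{2} - \tfrac{1}{2}uw + 2u - \tfrac{7}{2}, v + 1}.
Label its elements g_1 = u^{2} - \tfrac{1}{2}uw + 2u - \tfrac{7}{2}, g_2 = v + 1.

Reduce p = 8u^{2} - 4uw + 16u - v + w - 28 modulo G:
  leading term u^{2}: subtract (8)·g_1 from 8u^{2} - 4uw + 16u - v + w - 28 → -v + w
  leading term v: subtract (-1)·g_2 from -v + w → w + 1
  leading term w: no divisor's leading term divides it; move w to the remainder.
  leading term 1: no divisor's leading term divides it; move 1 to the remainder.
  normal form = w + 1.
The normal form is nonzero, so p ∉ I. Since p minus its normal form lies in I, I + (p) = I + (r) where r = w + 1; decide whether this ideal is the whole ring.
Run Buchberger on G together with r (pairs among the g_i already reduce to 0 since G is a Gröbner basis):
g_1 = u^{2} - \tfrac{1}{2}uw + 2u - \tfrac{7}{2}, LT = u^{2}.
g_2 = v + 1, LT = v.
r = w + 1, LT = w.

The S-polynomials (S(g_1,g_2), S(g_1,r), S(g_2,r)) all reduce to 0 modulo the current basis, so we have a Gröbner basis.
Inter-reduce: drop elements whose leading term is divisible by another's, tail-reduce, and make monic.
Reduced Gröbner basis: {u^{2} + \tfrac{5}{2}u - \tfrac{7}{2}, v + 1, w + 1}.
The reduced Gröbner basis of I + (p) is {u^{2} + \tfrac{5}{2}u - \tfrac{7}{2}, v + 1, w + 1} ≠ {1}, a proper ideal, so the enlarged system stays consistent: p is independent of I, with normal form w + 1.

The remainder on division by a Gröbner basis is unique — it is the normal form.

8u^{2} - 4uw + 16u - v + w - 28 is independent of I; its normal form modulo I is w + 1.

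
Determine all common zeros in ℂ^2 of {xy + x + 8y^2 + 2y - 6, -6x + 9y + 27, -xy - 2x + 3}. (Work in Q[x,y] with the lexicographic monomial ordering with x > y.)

{(3, -1)}

Compute a lex Gröbner basis by Buchberger's algorithm.
f_1 = xy + x + 8y^2 + 2y - 6, LT = xy.
f_2 = -6x + 9y + 27, LT = x.
f_3 = -xy - 2x + 3, LT = xy.

S(f_1,f_2): lcm = xy. S = x + 19/2y^2 + 13/2y - 6.
  reduce S modulo (f_1, f_2, f_3):
  remainder 19/2y^2 + 8y - 3/2 ≠ 0; add h_4 = 19/2y^2 + 8y - 3/2 to the basis.

S(f_1,f_3): lcm = xy. S = -x + 8y^2 + 2y - 3.
  reduce S modulo (f_1, f_2, f_3, h_4):
  remainder -237/38y - 237/38 ≠ 0; add h_5 = -237/38y - 237/38 to the basis.

The other S-polynomials (S(f_2,f_3), S(f_1,h_4), S(f_2,h_4), S(f_3,h_4), S(f_1,h_5), S(f_2,h_5), S(f_3,h_5), S(h_4,h_5)) all reduce to 0 modulo the current basis, so we have a Gröbner basis.
Inter-reduce: drop elements whose leading term is divisible by another's, tail-reduce, and make monic.
Reduced Gröbner basis: {x - 3, y + 1}.

The lex basis is triangular: the last element involves only y. Solving y + 1 = 0 gives y ∈ {-1}; substituting each value into the earlier elements determines the remaining variables.
  y = -1: the earlier basis element becomes x - 3 = 0, giving x = 3 — point (3, -1).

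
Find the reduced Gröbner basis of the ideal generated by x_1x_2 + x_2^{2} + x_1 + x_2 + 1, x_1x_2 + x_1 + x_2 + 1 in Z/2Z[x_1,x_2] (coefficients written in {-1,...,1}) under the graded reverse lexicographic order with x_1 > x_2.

f_1 = x_1x_2 + x_2^{2} + x_1 + x_2 + 1, LT = x_1x_2.
f_2 = x_1x_2 + x_1 + x_2 + 1, LT = x_1x_2.

S(f_1,f_2): lcm = x_1x_2. S = x_2^{2}.
  leading term x_2^{2}: no divisor's leading term divides it; move x_2^{2} to the remainder.
  remainder x_2^{2} ≠ 0; add g_3 = x_2^{2} to the basis.

S(f_1,g_3): lcm = x_1x_2^{2}. S = x_2^{3} + x_1x_2 + x_2^{2} + x_2.
  leading term x_2^{3}: subtract (x_2)·g_3 from x_2^{3} + x_1x_2 + x_2^{2} + x_2 → x_1x_2 + x_2^{2} + x_2
  leading term x_1x_2: subtract (1)·f_1 from x_1x_2 + x_2^{2} + x_2 → x_1 + 1
  leading term x_1: no divisor's leading term divides it; move x_1 to the remainder.
  leading term 1: no divisor's leading term divides it; move 1 to the remainder.
  remainder x_1 + 1 ≠ 0; add g_4 = x_1 + 1 to the basis.

S(f_2,g_3): lcm = x_1x_2^{2}. S = x_1x_2 + x_2^{2} + x_2.
  leading term x_1x_2: subtract (1)·f_1 from x_1x_2 + x_2^{2} + x_2 → x_1 + 1
  leading term x_1: subtract (1)·g_4 from x_1 + 1 → 0
  remainder 0.

S(f_1,g_4): lcm = x_1x_2. S = x_2^{2} + x_1 + 1.
  leading term x_2^{2}: subtract (1)·g_3 from x_2^{2} + x_1 + 1 → x_1 + 1
  leading term x_1: subtract (1)·g_4 from x_1 + 1 → 0
  remainder 0.

S(f_2,g_4): lcm = x_1x_2. S = x_1 + 1.
  leading term x_1: subtract (1)·g_4 from x_1 + 1 → 0
  remainder 0.

S(g_3,g_4): leading monomials are coprime, so the S-polynomial reduces to 0 (Buchberger's first criterion).
Every S-polynomial of the final basis reduces to 0, so we have a Gröbner basis.
Inter-reduce: drop elements whose leading term is divisible by another's, tail-reduce, and make monic.

G = {x_2^{2}, x_1 + 1}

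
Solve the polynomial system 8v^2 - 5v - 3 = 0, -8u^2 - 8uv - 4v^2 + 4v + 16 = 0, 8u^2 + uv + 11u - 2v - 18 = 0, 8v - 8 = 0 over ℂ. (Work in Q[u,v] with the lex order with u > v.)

{(1, 1)}

Compute a lex Gröbner basis by Buchberger's algorithm.
f_1 = 8v^2 - 5v - 3, LT = v^2.
f_2 = -8u^2 - 8uv - 4v^2 + 4v + 16, LT = u^2.
f_3 = 8u^2 + uv + 11u - 2v - 18, LT = u^2.
f_4 = 8v - 8, LT = v.

S(f_2,f_3): lcm = u^2. S = 7/8uv - 11/8u + 1/2v^2 - 1/4v + 1/4.
  leading term uv: subtract (7/64u)·f_4 from 7/8uv - 11/8u + 1/2v^2 - 1/4v + 1/4 → -1/2u + 1/2v^2 - 1/4v + 1/4
  leading term u: no divisor's leading term divides it; move -1/2u to the remainder.
  leading term v^2: subtract (1/16)·f_1 from 1/2v^2 - 1/4v + 1/4 → 1/16v + 7/16
  leading term v: subtract (1/128)·f_4 from 1/16v + 7/16 → 1/2
  leading term 1: no divisor's leading term divides it; move 1/2 to the remainder.
  remainder -1/2u + 1/2 ≠ 0; add h_5 = -1/2u + 1/2 to the basis.

The other S-polynomials (S(f_1,f_2), S(f_1,f_3), S(f_1,f_4), S(f_2,f_4), S(f_3,f_4), S(f_1,h_5), S(f_2,h_5), S(f_3,h_5), S(f_4,h_5)) all reduce to 0 modulo the current basis, so we have a Gröbner basis.
Inter-reduce: drop elements whose leading term is divisible by another's, tail-reduce, and make monic.
Reduced Gröbner basis: {u - 1, v - 1}.

From the last basis element, v - 1 = 0, so v takes values in {1}. Each choice, substituted upward through the basis, yields the corresponding point(s) of the solution set.
  v = 1: the earlier basis element becomes u - 1 = 0, giving u = 1 — point (1, 1).
Each listed point satisfies every original equation (direct substitution).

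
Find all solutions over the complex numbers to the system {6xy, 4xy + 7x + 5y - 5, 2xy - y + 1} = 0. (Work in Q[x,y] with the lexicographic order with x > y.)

{(0, 1)}

Compute a lex Gröbner basis by Buchberger's algorithm.
f_1 = 6xy, LT = xy.
f_2 = 4xy + 7x + 5y - 5, LT = xy.
f_3 = 2xy - y + 1, LT = xy.

S(f_1,f_2): lcm = xy. S = -7/4x - 5/4y + 5/4.
  leading term x: no divisor's leading term divides it; move -7/4x to the remainder.
  leading term y: no divisor's leading term divides it; move -5/4y to the remainder.
  leading term 1: no divisor's leading term divides it; move 5/4 to the remainder.
  remainder -7/4x - 5/4y + 5/4 ≠ 0; add h_4 = -7/4x - 5/4y + 5/4 to the basis.

S(f_1,f_3): lcm = xy. S = 1/2y - 1/2.
  leading term y: no divisor's leading term divides it; move 1/2y to the remainder.
  leading term 1: no divisor's leading term divides it; move -1/2 to the remainder.
  remainder 1/2y - 1/2 ≠ 0; add h_5 = 1/2y - 1/2 to the basis.

The other S-polynomials (S(f_2,f_3), S(f_1,h_4), S(f_2,h_4), S(f_3,h_4), S(f_1,h_5), S(f_2,h_5), S(f_3,h_5), S(h_4,h_5)) all reduce to 0 modulo the current basis, so we have a Gröbner basis.
Inter-reduce: drop elements whose leading term is divisible by another's, tail-reduce, and make monic.
Reduced Gröbner basis: {x, y - 1}.

From the last basis element, y - 1 = 0, so y takes values in {1}. Each choice, substituted upward through the basis, yields the corresponding point(s) of the solution set.
  y = 1: the earlier basis element becomes x = 0, giving x = 0 — point (0, 1).
Substituting each solution back into the original system confirms all equations vanish.
This is the nonlinear analogue of row-reducing a linear system.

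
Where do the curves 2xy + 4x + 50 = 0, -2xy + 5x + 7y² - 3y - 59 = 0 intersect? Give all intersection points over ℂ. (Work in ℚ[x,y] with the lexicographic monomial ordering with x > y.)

{(-5, 3), (10/9 - 5*sqrt(311)*I/9, -16/7 - sqrt(311)*I/7), (10/9 + 5*sqrt(311)*I/9, -16/7 + sqrt(311)*I/7)}

Compute a lex Gröbner basis by Buchberger's algorithm.
f_1 = 2xy + 4x + 50, LT = xy.
f_2 = -2xy + 5x + 7y² - 3y - 59, LT = xy.

S(f_1,f_2): lcm = xy. S = 9/2x + 7/2y² - 3/2y - 9/2.
  leading term x: no divisor's leading term divides it; move 9/2x to the remainder.
  leading term y²: no divisor's leading term divides it; move 7/2y² to the remainder.
  leading term y: no divisor's leading term divides it; move -3/2y to the remainder.
  leading term 1: no divisor's leading term divides it; move -9/2 to the remainder.
  remainder 9/2x + 7/2y² - 3/2y - 9/2 ≠ 0; add h_3 = 9/2x + 7/2y² - 3/2y - 9/2 to the basis.

S(f_1,h_3): lcm = xy. S = 2x - 7/9y³ + ⅓y² + y + 25.
  leading term x: subtract (4/9)·h_3 from 2x - 7/9y³ + ⅓y² + y + 25 → -7/9y³ - 11/9y² + 5/3y + 27
  leading term y³: no divisor's leading term divides it; move -7/9y³ to the remainder.
  leading term y²: no divisor's leading term divides it; move -11/9y² to the remainder.
  leading term y: no divisor's leading term divides it; move 5/3y to the remainder.
  leading term 1: no divisor's leading term divides it; move 27 to the remainder.
  remainder -7/9y³ - 11/9y² + 5/3y + 27 ≠ 0; add h_4 = -7/9y³ - 11/9y² + 5/3y + 27 to the basis.

The other S-polynomials (S(f_2,h_3), S(f_1,h_4), S(f_2,h_4), S(h_3,h_4)) all reduce to 0 modulo the current basis, so we have a Gröbner basis.
Inter-reduce: drop elements whose leading term is divisible by another's, tail-reduce, and make monic.
Reduced Gröbner basis: {x + 7/9y² - ⅓y - 1, y³ + 11/7y² - 15/7y - 243/7}.

From the last basis element, y³ + 11/7y² - 15/7y - 243/7 = 0, so y takes values in {3, -16/7 - sqrt(311)*I/7, -16/7 + sqrt(311)*I/7}. Each choice, substituted upward through the basis, yields the corresponding point(s) of the solution set.
  y = 3: the earlier basis element becomes x + 5 = 0, giving x = -5 — point (-5, 3).
  y = -16/7 - sqrt(311)*I/7: the earlier basis element becomes x - 10/9 + 5*sqrt(311)*I/9 = 0, giving x = 10/9 - 5*sqrt(311)*I/9 — point (10/9 - 5*sqrt(311)*I/9, -16/7 - sqrt(311)*I/7).
  y = -16/7 + sqrt(311)*I/7: the earlier basis element becomes x - 10/9 - 5*sqrt(311)*I/9 = 0, giving x = 10/9 + 5*sqrt(311)*I/9 — point (10/9 + 5*sqrt(311)*I/9, -16/7 + sqrt(311)*I/7).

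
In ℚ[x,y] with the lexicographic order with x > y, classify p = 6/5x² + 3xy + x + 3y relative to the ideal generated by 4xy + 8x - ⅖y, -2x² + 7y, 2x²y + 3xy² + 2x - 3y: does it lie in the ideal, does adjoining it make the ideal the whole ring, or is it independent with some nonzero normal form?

6/5x² + 3xy + x + 3y lies in I (it reduces to 0).

First compute the reduced Gröbner basis of I by Buchberger's algorithm.
f_1 = 4xy + 8x - ⅖y, LT = xy.
f_2 = -2x² + 7y, LT = x².
f_3 = 2x²y + 3xy² + 2x - 3y, LT = x²y.

S(f_1,f_2): lcm = x²y. S = 2x² - 1/10xy + 7/2y².
  reduce S modulo (f_1, f_2, f_3):
  remainder ⅕x + 7/2y² + 699/100y ≠ 0; add h_4 = ⅕x + 7/2y² + 699/100y to the basis.

S(f_1,f_3): lcm = x²y. S = 2x² - 3/2xy² - 1/10xy - x + 3/2y.
  reduce S modulo (f_1, f_2, f_3, h_4):
  remainder 2377/20y² + 4929/20y ≠ 0; add h_5 = 2377/20y² + 4929/20y to the basis.

S(f_1,h_4): lcm = xy. S = 2x - 35/2y³ - 699/20y² - 1/10y.
  reduce S modulo (f_1, f_2, f_3, h_4, h_5):
  remainder -22434983/113002580y ≠ 0; add h_6 = -22434983/113002580y to the basis.

The other S-polynomials (S(f_2,f_3), S(f_2,h_4), S(f_3,h_4), S(f_1,h_5), S(f_2,h_5), S(f_3,h_5), S(h_4,h_5), S(f_1,h_6), S(f_2,h_6), S(f_3,h_6), S(h_4,h_6), S(h_5,h_6)) all reduce to 0 modulo the current basis, so we have a Gröbner basis.
Inter-reduce: drop elements whose leading term is divisible by another's, tail-reduce, and make monic.
Reduced Gröbner basis: {x, y}.
Label its elements g_1 = x, g_2 = y.

Reduce p = 6/5x² + 3xy + x + 3y modulo G:
  leading term x²: subtract (6/5x)·g_1 from 6/5x² + 3xy + x + 3y → 3xy + x + 3y
  leading term xy: subtract (3y)·g_1 from 3xy + x + 3y → x + 3y
  leading term x: subtract (1)·g_1 from x + 3y → 3y
  leading term y: subtract (3)·g_2 from 3y → 0
  normal form = 0.
Since the normal form is 0, p ∈ I.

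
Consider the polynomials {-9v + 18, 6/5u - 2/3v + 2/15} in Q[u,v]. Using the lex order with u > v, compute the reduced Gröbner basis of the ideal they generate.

f_1 = -9v + 18, LT = v.
f_2 = 6/5u - 2/3v + 2/15, LT = u.

The S-polynomials (S(f_1,f_2)) all reduce to 0 modulo the current basis, so we have a Gröbner basis.

G = {u - 1, v - 2}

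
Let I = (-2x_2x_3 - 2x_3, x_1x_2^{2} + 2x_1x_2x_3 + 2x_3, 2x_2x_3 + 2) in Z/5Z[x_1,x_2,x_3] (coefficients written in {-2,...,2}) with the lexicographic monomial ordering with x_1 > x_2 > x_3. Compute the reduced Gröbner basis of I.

f_1 = -2x_2x_3 - 2x_3, LT = x_2x_3.
f_2 = x_1x_2^{2} + 2x_1x_2x_3 + 2x_3, LT = x_1x_2^{2}.
f_3 = 2x_2x_3 + 2, LT = x_2x_3.

S(f_1,f_2): lcm = x_1x_2^{2}x_3. S = -2x_1x_2x_3^{2} + x_1x_2x_3 - 2x_3^{2}.
  reduce S modulo (f_1, f_2, f_3):
  remainder 2x_1x_3^{2} - x_1x_3 - 2x_3^{2} ≠ 0; add g_4 = 2x_1x_3^{2} - x_1x_3 - 2x_3^{2} to the basis.

S(f_1,f_3): lcm = x_2x_3. S = x_3 - 1.
  reduce S modulo (f_1, f_2, f_3, g_4):
  remainder x_3 - 1 ≠ 0; add g_5 = x_3 - 1 to the basis.

S(f_2,f_3): lcm = x_1x_2^{2}x_3. S = 2x_1x_2x_3^{2} - x_1x_2 + 2x_3^{2}.
  reduce S modulo (f_1, f_2, f_3, g_4, g_5):
  remainder -x_1x_2 - x_1 ≠ 0; add g_6 = -x_1x_2 - x_1 to the basis.

S(f_3,g_4): lcm = x_1x_2x_3^{2}. S = -2x_1x_2x_3 + x_1x_3 + x_2x_3^{2}.
  reduce S modulo (f_1, f_2, f_3, g_4, g_5, g_6):
  remainder -2x_1 - 1 ≠ 0; add g_7 = -2x_1 - 1 to the basis.

S(f_1,g_5): lcm = x_2x_3. S = x_2 + x_3.
  reduce S modulo (f_1, f_2, f_3, g_4, g_5, g_6, g_7):
  remainder x_2 + 1 ≠ 0; add g_8 = x_2 + 1 to the basis.

The other S-polynomials (S(f_1,g_4), S(f_2,g_4), S(f_2,g_5), S(f_3,g_5), S(g_4,g_5), S(f_1,g_6), S(f_2,g_6), S(f_3,g_6), S(g_4,g_6), S(g_5,g_6), S(f_1,g_7), S(f_2,g_7), S(f_3,g_7), S(g_4,g_7), S(g_5,g_7), S(g_6,g_7), S(f_1,g_8), S(f_2,g_8), S(f_3,g_8), S(g_4,g_8), S(g_5,g_8), S(g_6,g_8), S(g_7,g_8)) all reduce to 0 modulo the current basis, so we have a Gröbner basis.
Inter-reduce: drop elements whose leading term is divisible by another's, tail-reduce, and make monic.

G = {x_1 - 2, x_2 + 1, x_3 - 1}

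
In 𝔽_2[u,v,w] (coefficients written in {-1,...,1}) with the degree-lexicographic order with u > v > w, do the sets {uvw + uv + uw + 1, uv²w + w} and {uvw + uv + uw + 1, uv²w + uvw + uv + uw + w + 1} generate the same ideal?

Two ideals are equal iff their reduced Gröbner bases coincide (the reduced basis is unique for a fixed ordering).
Buchberger on the first generating set:
f_1 = uvw + uv + uw + 1, LT = uvw.
f_2 = uv²w + w, LT = uv²w.

S(f_1,f_2): lcm = uv²w. S = uv² + uvw + v + w.
  reduce S modulo (f_1, f_2):
  remainder uv² + uv + uw + v + w + 1 ≠ 0; add g_3 = uv² + uv + uw + v + w + 1 to the basis.

S(f_1,g_3): lcm = uv²w. S = uv² + uw² + vw + w² + v + w.
  reduce S modulo (f_1, f_2, g_3):
  remainder uw² + uv + uw + vw + w² + 1 ≠ 0; add g_4 = uw² + uv + uw + vw + w² + 1 to the basis.

S(f_1,g_4): lcm = uvw². S = uv² + uw² + v²w + vw² + v + w.
  reduce S modulo (f_1, f_2, g_3, g_4):
  remainder v²w + vw² + vw + w² ≠ 0; add g_5 = v²w + vw² + vw + w² to the basis.

The other S-polynomials (S(f_2,g_3), S(f_2,g_4), S(g_3,g_4), S(f_1,g_5), S(f_2,g_5), S(g_3,g_5), S(g_4,g_5)) all reduce to 0 modulo the current basis, so we have a Gröbner basis.
Inter-reduce: drop elements whose leading term is divisible by another's, tail-reduce, and make monic.
Reduced Gröbner basis: {uv² + uv + uw + v + w + 1, uvw + uv + uw + 1, uw² + uv + uw + vw + w² + 1, v²w + vw² + vw + w²}.

Buchberger on the second generating set:
h_1 = uvw + uv + uw + 1, LT = uvw.
h_2 = uv²w + uvw + uv + uw + w + 1, LT = uv²w.

S(h_1,h_2): lcm = uv²w. S = uv² + uv + uw + v + w + 1.
  reduce S modulo (h_1, h_2):
  remainder uv² + uv + uw + v + w + 1 ≠ 0; add k_3 = uv² + uv + uw + v + w + 1 to the basis.

S(h_1,k_3): lcm = uv²w. S = uv² + uw² + vw + w² + v + w.
  reduce S modulo (h_1, h_2, k_3):
  remainder uw² + uv + uw + vw + w² + 1 ≠ 0; add k_4 = uw² + uv + uw + vw + w² + 1 to the basis.

S(h_1,k_4): lcm = uvw². S = uv² + uw² + v²w + vw² + v + w.
  reduce S modulo (h_1, h_2, k_3, k_4):
  remainder v²w + vw² + vw + w² ≠ 0; add k_5 = v²w + vw² + vw + w² to the basis.

The other S-polynomials (S(h_2,k_3), S(h_2,k_4), S(k_3,k_4), S(h_1,k_5), S(h_2,k_5), S(k_3,k_5), S(k_4,k_5)) all reduce to 0 modulo the current basis, so we have a Gröbner basis.
Inter-reduce: drop elements whose leading term is divisible by another's, tail-reduce, and make monic.
Reduced Gröbner basis: {uv² + uv + uw + v + w + 1, uvw + uv + uw + 1, uw² + uv + uw + vw + w² + 1, v²w + vw² + vw + w²}.

These coincide, so the ideals are equal.

Yes, the ideals are equal.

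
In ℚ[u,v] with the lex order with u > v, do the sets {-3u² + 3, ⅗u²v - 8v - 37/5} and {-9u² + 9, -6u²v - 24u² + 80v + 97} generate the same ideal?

No, the ideals differ.

Since reduced Gröbner bases are canonical representatives of ideals under a given ordering, it suffices to compute and compare them.
Buchberger on the first generating set:
f_1 = -3u² + 3, LT = u².
f_2 = ⅗u²v - 8v - 37/5, LT = u²v.

S(f_1,f_2): lcm = u²v. S = 37/3v + 37/3.
  reduce S modulo (f_1, f_2):
  remainder 37/3v + 37/3 ≠ 0; add g_3 = 37/3v + 37/3 to the basis.

The other S-polynomials (S(f_1,g_3), S(f_2,g_3)) all reduce to 0 modulo the current basis, so we have a Gröbner basis.
Inter-reduce: drop elements whose leading term is divisible by another's, tail-reduce, and make monic.
Reduced Gröbner basis: {u² - 1, v + 1}.

Buchberger on the second generating set:
h_1 = -9u² + 9, LT = u².
h_2 = -6u²v - 24u² + 80v + 97, LT = u²v.

S(h_1,h_2): lcm = u²v. S = -4u² + 37/3v + 97/6.
  reduce S modulo (h_1, h_2):
  remainder 37/3v + 73/6 ≠ 0; add k_3 = 37/3v + 73/6 to the basis.

The other S-polynomials (S(h_1,k_3), S(h_2,k_3)) all reduce to 0 modulo the current basis, so we have a Gröbner basis.
Inter-reduce: drop elements whose leading term is divisible by another's, tail-reduce, and make monic.
Reduced Gröbner basis: {u² - 1, v + 73/74}.

These differ, so the ideals are not equal.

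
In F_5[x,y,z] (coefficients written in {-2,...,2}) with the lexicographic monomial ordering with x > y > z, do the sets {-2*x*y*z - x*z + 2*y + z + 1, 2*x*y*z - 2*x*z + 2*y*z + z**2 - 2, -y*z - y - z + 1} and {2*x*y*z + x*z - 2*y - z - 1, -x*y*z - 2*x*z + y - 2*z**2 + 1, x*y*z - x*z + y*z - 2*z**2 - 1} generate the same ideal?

Yes, the ideals are equal.

Equality of ideals is decidable: compute both reduced Gröbner bases (unique for the ordering) and check whether they agree.
Buchberger on the first generating set:
f_1 = -2*x*y*z - x*z + 2*y + z + 1, LT = x*y*z.
f_2 = 2*x*y*z - 2*x*z + 2*y*z + z**2 - 2, LT = x*y*z.
f_3 = -y*z - y - z + 1, LT = y*z.

S(f_1,f_2): lcm = x*y*z. S = -x*z - y*z - y + 2*z**2 + 2*z - 2.
  reduce S modulo (f_1, f_2, f_3):
  remainder -x*z + 2*z**2 - 2*z + 2 ≠ 0; add g_4 = -x*z + 2*z**2 - 2*z + 2 to the basis.

S(f_1,f_3): lcm = x*y*z. S = -x*y + 2*x*z + x - y + 2*z + 2.
  reduce S modulo (f_1, f_2, f_3, g_4):
  remainder -x*y + x - y - z**2 - 2*z + 1 ≠ 0; add g_5 = -x*y + x - y - z**2 - 2*z + 1 to the basis.

S(f_1,g_4): lcm = x*y*z. S = -2*x*z + 2*y*z**2 - 2*y*z + y + 2*z + 2.
  reduce S modulo (f_1, f_2, f_3, g_4, g_5):
  remainder -z**2 + 2*z - 1 ≠ 0; add g_6 = -z**2 + 2*z - 1 to the basis.

S(f_1,g_6): lcm = x*y*z**2. S = 2*x*y*z - x*y - 2*x*z**2 - y*z + 2*z**2 + 2*z.
  reduce S modulo (f_1, f_2, f_3, g_4, g_5, g_6):
  remainder -x - y + 2*z ≠ 0; add g_7 = -x - y + 2*z to the basis.

S(f_3,g_6): lcm = y*z**2. S = -2*y*z - y + z**2 - z.
  reduce S modulo (f_1, f_2, f_3, g_4, g_5, g_6, g_7):
  remainder y - 2*z + 2 ≠ 0; add g_8 = y - 2*z + 2 to the basis.

The other S-polynomials (S(f_2,f_3), S(f_2,g_4), S(f_3,g_4), S(f_1,g_5), S(f_2,g_5), S(f_3,g_5), S(g_4,g_5), S(f_2,g_6), S(g_4,g_6), S(g_5,g_6), S(f_1,g_7), S(f_2,g_7), S(f_3,g_7), S(g_4,g_7), S(g_5,g_7), S(g_6,g_7), S(f_1,g_8), S(f_2,g_8), S(f_3,g_8), S(g_4,g_8), S(g_5,g_8), S(g_6,g_8), S(g_7,g_8)) all reduce to 0 modulo the current basis, so we have a Gröbner basis.
Inter-reduce: drop elements whose leading term is divisible by another's, tail-reduce, and make monic.
Reduced Gröbner basis: {x - 2, y - 2*z + 2, z**2 - 2*z + 1}.

Buchberger on the second generating set:
h_1 = 2*x*y*z + x*z - 2*y - z - 1, LT = x*y*z.
h_2 = -x*y*z - 2*x*z + y - 2*z**2 + 1, LT = x*y*z.
h_3 = x*y*z - x*z + y*z - 2*z**2 - 1, LT = x*y*z.

S(h_1,h_2): lcm = x*y*z. S = x*z - 2*z**2 + 2*z - 2.
  reduce S modulo (h_1, h_2, h_3):
  remainder x*z - 2*z**2 + 2*z - 2 ≠ 0; add k_4 = x*z - 2*z**2 + 2*z - 2 to the basis.

S(h_1,h_3): lcm = x*y*z. S = -x*z - y*z - y + 2*z**2 + 2*z - 2.
  reduce S modulo (h_1, h_2, h_3, k_4):
  remainder -y*z - y - z + 1 ≠ 0; add k_5 = -y*z - y - z + 1 to the basis.

S(h_1,k_4): lcm = x*y*z. S = -2*x*z + 2*y*z**2 - 2*y*z + y + 2*z + 2.
  reduce S modulo (h_1, h_2, h_3, k_4, k_5):
  remainder -z**2 + 2*z - 1 ≠ 0; add k_6 = -z**2 + 2*z - 1 to the basis.

S(h_1,k_5): lcm = x*y*z. S = -x*y + 2*x*z + x - y + 2*z + 2.
  reduce S modulo (h_1, h_2, h_3, k_4, k_5, k_6):
  remainder -x*y + x - y + z + 2 ≠ 0; add k_7 = -x*y + x - y + z + 2 to the basis.

S(h_1,k_6): lcm = x*y*z**2. S = 2*x*y*z - x*y - 2*x*z**2 - y*z + 2*z**2 + 2*z.
  reduce S modulo (h_1, h_2, h_3, k_4, k_5, k_6, k_7):
  remainder -x - y + 2*z ≠ 0; add k_8 = -x - y + 2*z to the basis.

S(k_4,k_6): lcm = x*z**2. S = 2*x*z - x - 2*z**3 + 2*z**2 - 2*z.
  reduce S modulo (h_1, h_2, h_3, k_4, k_5, k_6, k_7, k_8):
  remainder y - 2*z + 2 ≠ 0; add k_9 = y - 2*z + 2 to the basis.

The other S-polynomials (S(h_2,h_3), S(h_2,k_4), S(h_3,k_4), S(h_2,k_5), S(h_3,k_5), S(k_4,k_5), S(h_2,k_6), S(h_3,k_6), S(k_5,k_6), S(h_1,k_7), S(h_2,k_7), S(h_3,k_7), S(k_4,k_7), S(k_5,k_7), S(k_6,k_7), S(h_1,k_8), S(h_2,k_8), S(h_3,k_8), S(k_4,k_8), S(k_5,k_8), S(k_6,k_8), S(k_7,k_8), S(h_1,k_9), S(h_2,k_9), S(h_3,k_9), S(k_4,k_9), S(k_5,k_9), S(k_6,k_9), S(k_7,k_9), S(k_8,k_9)) all reduce to 0 modulo the current basis, so we have a Gröbner basis.
Inter-reduce: drop elements whose leading term is divisible by another's, tail-reduce, and make monic.
Reduced Gröbner basis: {x - 2, y - 2*z + 2, z**2 - 2*z + 1}.

The two bases agree; hence the ideals are identical.
The choice of monomial ordering does not affect the verdict — as long as both bases are computed under the same ordering, their equality decides ideal equality.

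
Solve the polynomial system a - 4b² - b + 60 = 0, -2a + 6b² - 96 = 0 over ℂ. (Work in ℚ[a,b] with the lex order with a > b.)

{(0, -4), (-21, 3)}

Compute a lex Gröbner basis by Buchberger's algorithm.
f_1 = a - 4b² - b + 60, LT = a.
f_2 = -2a + 6b² - 96, LT = a.

S(f_1,f_2): lcm = a. S = -b² - b + 12.
  leading term b²: no divisor's leading term divides it; move -b² to the remainder.
  leading term b: no divisor's leading term divides it; move -b to the remainder.
  leading term 1: no divisor's leading term divides it; move 12 to the remainder.
  remainder -b² - b + 12 ≠ 0; add h_3 = -b² - b + 12 to the basis.

The other S-polynomials (S(f_1,h_3), S(f_2,h_3)) all reduce to 0 modulo the current basis, so we have a Gröbner basis.
Inter-reduce: drop elements whose leading term is divisible by another's, tail-reduce, and make monic.
Reduced Gröbner basis: {a + 3b + 12, b² + b - 12}.

A lex Gröbner basis eliminates variables successively. Here b² + b - 12 depends only on b, with roots {-4, 3}; lifting each root through the earlier basis elements recovers the full solutions.
  b = -4: the earlier basis element becomes a = 0, giving a = 0 — point (0, -4).
  b = 3: the earlier basis element becomes a + 21 = 0, giving a = -21 — point (-21, 3).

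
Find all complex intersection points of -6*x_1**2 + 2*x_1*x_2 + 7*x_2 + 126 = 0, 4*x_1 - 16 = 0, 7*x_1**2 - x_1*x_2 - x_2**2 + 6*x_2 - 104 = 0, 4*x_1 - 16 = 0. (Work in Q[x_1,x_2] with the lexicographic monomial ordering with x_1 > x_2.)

Compute a lex Gröbner basis by Buchberger's algorithm.
f_1 = -6*x_1**2 + 2*x_1*x_2 + 7*x_2 + 126, LT = x_1**2.
f_2 = 4*x_1 - 16, LT = x_1.
f_3 = 7*x_1**2 - x_1*x_2 - x_2**2 + 6*x_2 - 104, LT = x_1**2.
f_4 = 4*x_1 - 16, LT = x_1.

S(f_1,f_2): lcm = x_1**2. S = -1/3*x_1*x_2 + 4*x_1 - 7/6*x_2 - 21.
  reduce S modulo (f_1, f_2, f_3, f_4):
  remainder -5/2*x_2 - 5 ≠ 0; add h_5 = -5/2*x_2 - 5 to the basis.

The other S-polynomials (S(f_1,f_3), S(f_1,f_4), S(f_2,f_3), S(f_2,f_4), S(f_3,f_4), S(f_1,h_5), S(f_2,h_5), S(f_3,h_5), S(f_4,h_5)) all reduce to 0 modulo the current basis, so we have a Gröbner basis.
Inter-reduce: drop elements whose leading term is divisible by another's, tail-reduce, and make monic.
Reduced Gröbner basis: {x_1 - 4, x_2 + 2}.

Since the basis is lex-ordered, x_2 + 2 is univariate in x_2. Its roots are {-2}. Back-substituting each root into the other basis elements fixes the other coordinates.
  x_2 = -2: the earlier basis element becomes x_1 - 4 = 0, giving x_1 = 4 — point (4, -2).
Zero-dimensionality of the ideal guarantees finitely many solutions over ℂ.

{(4, -2)}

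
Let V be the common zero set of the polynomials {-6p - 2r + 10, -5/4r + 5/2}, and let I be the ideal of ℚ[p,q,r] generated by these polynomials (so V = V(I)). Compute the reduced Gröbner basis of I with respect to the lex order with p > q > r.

G = {p - 1, r - 2}

This is the nonlinear analogue of row-reducing a linear system.

f_1 = -6p - 2r + 10, LT = p.
f_2 = -5/4r + 5/2, LT = r.

The S-polynomials (S(f_1,f_2)) all reduce to 0 modulo the current basis, so we have a Gröbner basis.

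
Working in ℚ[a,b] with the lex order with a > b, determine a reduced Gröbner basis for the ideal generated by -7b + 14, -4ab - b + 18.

The reduced Gröbner basis is the canonical form of the ideal for this ordering.

f_1 = -7b + 14, LT = b.
f_2 = -4ab - b + 18, LT = ab.

S(f_1,f_2): lcm = ab. S = -2a - ¼b + 9/2.
  leading term a: no divisor's leading term divides it; move -2a to the remainder.
  leading term b: subtract (1/28)·f_1 from -¼b + 9/2 → 4
  leading term 1: no divisor's leading term divides it; move 4 to the remainder.
  remainder -2a + 4 ≠ 0; add g_3 = -2a + 4 to the basis.

S(f_1,g_3): leading monomials are coprime, so the S-polynomial reduces to 0 (Buchberger's first criterion).
S(f_2,g_3): lcm = ab. S = 9/4b - 9/2.
  leading term b: subtract (-9/28)·f_1 from 9/4b - 9/2 → 0
  remainder 0.

Every S-polynomial of the final basis reduces to 0, so we have a Gröbner basis.
Inter-reduce: drop elements whose leading term is divisible by another's, tail-reduce, and make monic.

G = {a - 2, b - 2}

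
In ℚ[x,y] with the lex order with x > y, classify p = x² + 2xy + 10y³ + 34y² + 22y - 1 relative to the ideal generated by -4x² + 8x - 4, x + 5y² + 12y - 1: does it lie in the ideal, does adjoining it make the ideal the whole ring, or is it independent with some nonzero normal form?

First compute the reduced Gröbner basis of I by Buchberger's algorithm.
f_1 = -4x² + 8x - 4, LT = x².
f_2 = x + 5y² + 12y - 1, LT = x.

S(f_1,f_2): lcm = x². S = -5xy² - 12xy - x + 1.
  leading term xy²: subtract (-5y²)·f_2 from -5xy² - 12xy - x + 1 → -12xy - x + 25y⁴ + 60y³ - 5y² + 1
  leading term xy: subtract (-12y)·f_2 from -12xy - x + 25y⁴ + 60y³ - 5y² + 1 → -x + 25y⁴ + 120y³ + 139y² - 12y + 1
  leading term x: subtract (-1)·f_2 from -x + 25y⁴ + 120y³ + 139y² - 12y + 1 → 25y⁴ + 120y³ + 144y²
  leading term y⁴: no divisor's leading term divides it; move 25y⁴ to the remainder.
  leading term y³: no divisor's leading term divides it; move 120y³ to the remainder.
  leading term y²: no divisor's leading term divides it; move 144y² to the remainder.
  remainder 25y⁴ + 120y³ + 144y² ≠ 0; add h_3 = 25y⁴ + 120y³ + 144y² to the basis.

The other S-polynomials (S(f_1,h_3), S(f_2,h_3)) all reduce to 0 modulo the current basis, so we have a Gröbner basis.
Inter-reduce: drop elements whose leading term is divisible by another's, tail-reduce, and make monic.
Reduced Gröbner basis: {x + 5y² + 12y - 1, y⁴ + 24/5y³ + 144/25y²}.
Label its elements g_1 = x + 5y² + 12y - 1, g_2 = y⁴ + 24/5y³ + 144/25y².

Reduce p = x² + 2xy + 10y³ + 34y² + 22y - 1 modulo G:
  leading term x²: subtract (x)·g_1 from x² + 2xy + 10y³ + 34y² + 22y - 1 → -5xy² - 10xy + x + 10y³ + 34y² + 22y - 1
  leading term xy²: subtract (-5y²)·g_1 from -5xy² - 10xy + x + 10y³ + 34y² + 22y - 1 → -10xy + x + 25y⁴ + 70y³ + 29y² + 22y - 1
  leading term xy: subtract (-10y)·g_1 from -10xy + x + 25y⁴ + 70y³ + 29y² + 22y - 1 → x + 25y⁴ + 120y³ + 149y² + 12y - 1
  leading term x: subtract (1)·g_1 from x + 25y⁴ + 120y³ + 149y² + 12y - 1 → 25y⁴ + 120y³ + 144y²
  leading term y⁴: subtract (25)·g_2 from 25y⁴ + 120y³ + 144y² → 0
  normal form = 0.
Since the normal form is 0, p ∈ I.

Ideal membership is decidable via reduction modulo a Gröbner basis.

x² + 2xy + 10y³ + 34y² + 22y - 1 lies in I (it reduces to 0).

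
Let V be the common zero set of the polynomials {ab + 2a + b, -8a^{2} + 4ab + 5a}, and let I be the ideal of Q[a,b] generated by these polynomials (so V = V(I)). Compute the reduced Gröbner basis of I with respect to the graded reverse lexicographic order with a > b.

G = {a^{2} + \tfrac{3}{8}a + \tfrac{1}{2}b, ab + 2a + b, b^{2} + 4a + \tfrac{13}{4}b}

f_1 = ab + 2a + b, LT = ab.
f_2 = -8a^{2} + 4ab + 5a, LT = a^{2}.

S(f_1,f_2): lcm = a^{2}b. S = \tfrac{1}{2}ab^{2} + 2a^{2} + \tfrac{13}{8}ab.
  leading term ab^{2}: subtract (\tfrac{1}{2}b)·f_1 from \tfrac{1}{2}ab^{2} + 2a^{2} + \tfrac{13}{8}ab → 2a^{2} + \tfrac{5}{8}ab - \tfrac{1}{2}b^{2}
  leading term a^{2}: subtract (-\tfrac{1}{4})·f_2 from 2a^{2} + \tfrac{5}{8}ab - \tfrac{1}{2}b^{2} → \tfrac{13}{8}ab - \tfrac{1}{2}b^{2} + \tfrac{5}{4}a
  leading term ab: subtract (\tfrac{13}{8})·f_1 from \tfrac{13}{8}ab - \tfrac{1}{2}b^{2} + \tfrac{5}{4}a → -\tfrac{1}{2}b^{2} - 2a - \tfrac{13}{8}b
  leading term b^{2}: no divisor's leading term divides it; move -\tfrac{1}{2}b^{2} to the remainder.
  leading term a: no divisor's leading term divides it; move -2a to the remainder.
  leading term b: no divisor's leading term divides it; move -\tfrac{13}{8}b to the remainder.
  remainder -\tfrac{1}{2}b^{2} - 2a - \tfrac{13}{8}b ≠ 0; add g_3 = -\tfrac{1}{2}b^{2} - 2a - \tfrac{13}{8}b to the basis.

S(f_1,g_3): lcm = ab^{2}. S = -4a^{2} - \tfrac{5}{4}ab + b^{2}.
  leading term a^{2}: subtract (\tfrac{1}{2})·f_2 from -4a^{2} - \tfrac{5}{4}ab + b^{2} → -\tfrac{13}{4}ab + b^{2} - \tfrac{5}{2}a
  leading term ab: subtract (-\tfrac{13}{4})·f_1 from -\tfrac{13}{4}ab + b^{2} - \tfrac{5}{2}a → b^{2} + 4a + \tfrac{13}{4}b
  leading term b^{2}: subtract (-2)·g_3 from b^{2} + 4a + \tfrac{13}{4}b → 0
  remainder 0.

S(f_2,g_3): leading monomials are coprime, so the S-polynomial reduces to 0 (Buchberger's first criterion).
Every S-polynomial of the final basis reduces to 0, so we have a Gröbner basis.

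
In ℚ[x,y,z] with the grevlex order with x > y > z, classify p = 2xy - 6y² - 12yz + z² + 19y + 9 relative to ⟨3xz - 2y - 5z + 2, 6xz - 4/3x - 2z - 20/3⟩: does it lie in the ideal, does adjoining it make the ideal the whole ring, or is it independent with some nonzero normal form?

2xy - 6y² - 12yz + z² + 19y + 9 is independent of I; its normal form modulo I is z² + 3y + 9.

First compute the reduced Gröbner basis of I by Buchberger's algorithm.
f_1 = 3xz - 2y - 5z + 2, LT = xz.
f_2 = 6xz - 4/3x - 2z - 20/3, LT = xz.

S(f_1,f_2): lcm = xz. S = 2/9x - ⅔y - 4/3z + 16/9.
  leading term x: no divisor's leading term divides it; move 2/9x to the remainder.
  leading term y: no divisor's leading term divides it; move -⅔y to the remainder.
  leading term z: no divisor's leading term divides it; move -4/3z to the remainder.
  leading term 1: no divisor's leading term divides it; move 16/9 to the remainder.
  remainder 2/9x - ⅔y - 4/3z + 16/9 ≠ 0; add h_3 = 2/9x - ⅔y - 4/3z + 16/9 to the basis.

S(f_1,h_3): lcm = xz. S = 3yz + 6z² - ⅔y - 29/3z + ⅔.
  leading term yz: no divisor's leading term divides it; move 3yz to the remainder.
  leading term z²: no divisor's leading term divides it; move 6z² to the remainder.
  leading term y: no divisor's leading term divides it; move -⅔y to the remainder.
  leading term z: no divisor's leading term divides it; move -29/3z to the remainder.
  leading term 1: no divisor's leading term divides it; move ⅔ to the remainder.
  remainder 3yz + 6z² - ⅔y - 29/3z + ⅔ ≠ 0; add h_4 = 3yz + 6z² - ⅔y - 29/3z + ⅔ to the basis.

The other S-polynomials (S(f_2,h_3), S(f_1,h_4), S(f_2,h_4), S(h_3,h_4)) all reduce to 0 modulo the current basis, so we have a Gröbner basis.
Inter-reduce: drop elements whose leading term is divisible by another's, tail-reduce, and make monic.
Reduced Gröbner basis: {yz + 2z² - 2/9y - 29/9z + 2/9, x - 3y - 6z + 8}.
Label its elements g_1 = yz + 2z² - 2/9y - 29/9z + 2/9, g_2 = x - 3y - 6z + 8.

Reduce p = 2xy - 6y² - 12yz + z² + 19y + 9 modulo G:
  leading term xy: subtract (2y)·g_2 from 2xy - 6y² - 12yz + z² + 19y + 9 → z² + 3y + 9
  leading term z²: no divisor's leading term divides it; move z² to the remainder.
  leading term y: no divisor's leading term divides it; move 3y to the remainder.
  leading term 1: no divisor's leading term divides it; move 9 to the remainder.
  normal form = z² + 3y + 9.
The normal form is nonzero, so p ∉ I. Since p minus its normal form lies in I, I + (p) = I + (r) where r = z² + 3y + 9; decide whether this ideal is the whole ring.
Run Buchberger on G together with r (pairs among the g_i already reduce to 0 since G is a Gröbner basis):
g_1 = yz + 2z² - 2/9y - 29/9z + 2/9, LT = yz.
g_2 = x - 3y - 6z + 8, LT = x.
r = z² + 3y + 9, LT = z².

S(g_1,r): lcm = yz². S = 2z³ - 3y² - 2/9yz - 29/9z² - 9y + 2/9z.
  leading term z³: subtract (2z)·r from 2z³ - 3y² - 2/9yz - 29/9z² - 9y + 2/9z → -3y² - 56/9yz - 29/9z² - 9y - 160/9z
  leading term y²: no divisor's leading term divides it; move -3y² to the remainder.
  leading term yz: subtract (-56/9)·g_1 from -56/9yz - 29/9z² - 9y - 160/9z → 83/9z² - 841/81y - 3064/81z + 112/81
  leading term z²: subtract (83/9)·r from 83/9z² - 841/81y - 3064/81z + 112/81 → -3082/81y - 3064/81z - 6611/81
  leading term y: no divisor's leading term divides it; move -3082/81y to the remainder.
  leading term z: no divisor's leading term divides it; move -3064/81z to the remainder.
  leading term 1: no divisor's leading term divides it; move -6611/81 to the remainder.
  remainder -3y² - 3082/81y - 3064/81z - 6611/81 ≠ 0; add m_4 = -3y² - 3082/81y - 3064/81z - 6611/81 to the basis.

The other S-polynomials (S(g_1,g_2), S(g_2,r), S(g_1,m_4), S(g_2,m_4), S(r,m_4)) all reduce to 0 modulo the current basis, so we have a Gröbner basis.
Inter-reduce: drop elements whose leading term is divisible by another's, tail-reduce, and make monic.
Reduced Gröbner basis: {y² + 3082/243y + 3064/243z + 6611/243, yz - 56/9y - 29/9z - 160/9, z² + 3y + 9, x - 3y - 6z + 8}.
The reduced Gröbner basis of I + (p) is {y² + 3082/243y + 3064/243z + 6611/243, yz - 56/9y - 29/9z - 160/9, z² + 3y + 9, x - 3y - 6z + 8} ≠ {1}, a proper ideal, so the enlarged system stays consistent: p is independent of I, with normal form z² + 3y + 9.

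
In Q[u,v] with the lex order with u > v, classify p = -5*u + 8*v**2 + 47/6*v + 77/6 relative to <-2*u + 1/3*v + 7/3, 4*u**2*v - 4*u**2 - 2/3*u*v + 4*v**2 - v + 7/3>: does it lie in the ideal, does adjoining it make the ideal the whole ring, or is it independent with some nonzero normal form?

Adjoining -5*u + 8*v**2 + 47/6*v + 77/6 makes the ideal the whole ring: the system is inconsistent.

First compute the reduced Gröbner basis of I by Buchberger's algorithm.
f_1 = -2*u + 1/3*v + 7/3, LT = u.
f_2 = 4*u**2*v - 4*u**2 - 2/3*u*v + 4*v**2 - v + 7/3, LT = u**2*v.

S(f_1,f_2): lcm = u**2*v. S = u**2 - 1/6*u*v**2 - u*v - v**2 + 1/4*v - 7/12.
  reduce S modulo (f_1, f_2):
  remainder -1/36*v**3 - 4/3*v**2 - 19/36*v + 7/9 ≠ 0; add h_3 = -1/36*v**3 - 4/3*v**2 - 19/36*v + 7/9 to the basis.

The other S-polynomials (S(f_1,h_3), S(f_2,h_3)) all reduce to 0 modulo the current basis, so we have a Gröbner basis.
Inter-reduce: drop elements whose leading term is divisible by another's, tail-reduce, and make monic.
Reduced Gröbner basis: {u - 1/6*v - 7/6, v**3 + 48*v**2 + 19*v - 28}.
Label its elements g_1 = u - 1/6*v - 7/6, g_2 = v**3 + 48*v**2 + 19*v - 28.

Reduce p = -5*u + 8*v**2 + 47/6*v + 77/6 modulo G:
  leading term u: subtract (-5)·g_1 from -5*u + 8*v**2 + 47/6*v + 77/6 → 8*v**2 + 7*v + 7
  leading term v**2: no divisor's leading term divides it; move 8*v**2 to the remainder.
  leading term v: no divisor's leading term divides it; move 7*v to the remainder.
  leading term 1: no divisor's leading term divides it; move 7 to the remainder.
  normal form = 8*v**2 + 7*v + 7.
The normal form is nonzero, so p ∉ I. Since p minus its normal form lies in I, I + (p) = I + (r) where r = 8*v**2 + 7*v + 7; decide whether this ideal is the whole ring.
Run Buchberger on G together with r (pairs among the g_i already reduce to 0 since G is a Gröbner basis):
g_1 = u - 1/6*v - 7/6, LT = u.
g_2 = v**3 + 48*v**2 + 19*v - 28, LT = v**3.
r = 8*v**2 + 7*v + 7, LT = v**2.

S(g_2,r): lcm = v**3. S = 377/8*v**2 + 145/8*v - 28.
  reduce S modulo (g_1, g_2, r):
  remainder -1479/64*v - 4431/64 ≠ 0; add m_4 = -1479/64*v - 4431/64 to the basis.

S(g_2,m_4): lcm = v**3. S = 22187/493*v**2 + 19*v - 28.
  reduce S modulo (g_1, g_2, r, m_4):
  remainder -1537424/243049 ≠ 0; add m_5 = -1537424/243049 to the basis.

The other S-polynomials (S(g_1,g_2), S(g_1,r), S(g_1,m_4), S(r,m_4), S(g_1,m_5), S(g_2,m_5), S(r,m_5), S(m_4,m_5)) all reduce to 0 modulo the current basis, so we have a Gröbner basis.
Inter-reduce: drop elements whose leading term is divisible by another's, tail-reduce, and make monic.
Reduced Gröbner basis: {1}.
The reduced Gröbner basis of I + (p) is {1}: the ideal is the whole ring, so the enlarged system has no common solution — adjoining p is inconsistent.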